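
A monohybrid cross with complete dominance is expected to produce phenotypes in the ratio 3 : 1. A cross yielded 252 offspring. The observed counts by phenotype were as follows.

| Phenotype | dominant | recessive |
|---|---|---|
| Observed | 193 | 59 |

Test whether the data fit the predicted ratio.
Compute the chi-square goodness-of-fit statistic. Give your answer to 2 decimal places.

0.34

Ratio total = 4. Expected counts: 252×3/4 = 189, 252×1/4 = 63.
cat            O        E   (O−E)²/E
dominant     193      189      0.085
recessive     59       63      0.254
Sum = 0.34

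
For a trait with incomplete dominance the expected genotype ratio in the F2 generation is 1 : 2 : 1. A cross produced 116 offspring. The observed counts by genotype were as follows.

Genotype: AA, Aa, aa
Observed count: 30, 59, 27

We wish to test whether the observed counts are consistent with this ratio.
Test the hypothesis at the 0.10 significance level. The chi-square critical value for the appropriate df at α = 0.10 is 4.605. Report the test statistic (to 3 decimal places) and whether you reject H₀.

Ratio total = 4. Expected counts: 116×1/4 = 29, 116×2/4 = 58, 116×1/4 = 29.
AA: (30 − 29)²/29 = 1/29 = 0.0345
Aa: (59 − 58)²/58 = 1/58 = 0.0172
aa: (27 − 29)²/29 = 4/29 = 0.1379
Sum = 0.190
df = 2. Since 0.190 < 4.605, we do not reject H₀.

0.190; do not reject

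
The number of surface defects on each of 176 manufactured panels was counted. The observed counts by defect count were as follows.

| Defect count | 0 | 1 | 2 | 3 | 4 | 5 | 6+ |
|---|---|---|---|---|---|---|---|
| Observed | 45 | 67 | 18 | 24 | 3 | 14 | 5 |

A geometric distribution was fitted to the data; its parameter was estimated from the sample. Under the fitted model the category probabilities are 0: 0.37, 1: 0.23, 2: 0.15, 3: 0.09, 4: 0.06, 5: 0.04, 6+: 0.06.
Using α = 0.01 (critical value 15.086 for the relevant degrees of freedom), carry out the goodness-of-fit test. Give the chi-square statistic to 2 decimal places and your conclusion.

45.69; reject

Expected counts E_i = n·p_i: 176×0.37 = 65.12, 176×0.23 = 40.48, 176×0.15 = 26.4, 176×0.09 = 15.84, 176×0.06 = 10.56, 176×0.04 = 7.04, 176×0.06 = 10.56.
cat         O        E   (O−E)²/E
0          45    65.12      6.216
1          67    40.48     17.374
2          18     26.4      2.673
3          24    15.84      4.204
4           3    10.56      5.412
5          14     7.04      6.881
6+          5    10.56      2.927
Sum = 45.69
df = 5. Since 45.69 > 15.086, we reject H₀.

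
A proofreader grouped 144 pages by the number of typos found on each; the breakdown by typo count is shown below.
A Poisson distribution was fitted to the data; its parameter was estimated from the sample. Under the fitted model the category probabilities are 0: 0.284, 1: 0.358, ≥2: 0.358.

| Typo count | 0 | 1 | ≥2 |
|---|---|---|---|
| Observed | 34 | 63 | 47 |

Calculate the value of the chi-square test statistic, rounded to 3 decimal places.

4.107

Expected counts E_i = n·p_i: 144×0.284 = 40.896, 144×0.358 = 51.552, 144×0.358 = 51.552.
cat         O        E   (O−E)²/E
0          34   40.896     1.1628
1          63   51.552     2.5422
≥2         47   51.552     0.4019
Sum = 4.107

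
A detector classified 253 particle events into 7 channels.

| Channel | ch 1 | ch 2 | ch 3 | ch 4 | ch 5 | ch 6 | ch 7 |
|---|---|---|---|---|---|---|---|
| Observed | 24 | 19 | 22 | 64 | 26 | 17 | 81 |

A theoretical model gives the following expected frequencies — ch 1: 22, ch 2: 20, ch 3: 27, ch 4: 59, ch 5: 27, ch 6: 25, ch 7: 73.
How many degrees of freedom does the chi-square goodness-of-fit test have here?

There are k = 7 categories and no parameters were estimated from the data, so df = 7 − 1 = 6.

6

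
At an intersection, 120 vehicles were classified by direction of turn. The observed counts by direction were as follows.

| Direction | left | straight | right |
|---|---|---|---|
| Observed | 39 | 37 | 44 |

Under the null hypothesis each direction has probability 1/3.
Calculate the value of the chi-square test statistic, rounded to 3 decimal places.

0.650

Expected count for each of the 3 categories: 120/3 = 40.
χ² = (39−40)²/40 + (37−40)²/40 + (44−40)²/40
   = 0.0250 + 0.2250 + 0.4000
Sum = 0.650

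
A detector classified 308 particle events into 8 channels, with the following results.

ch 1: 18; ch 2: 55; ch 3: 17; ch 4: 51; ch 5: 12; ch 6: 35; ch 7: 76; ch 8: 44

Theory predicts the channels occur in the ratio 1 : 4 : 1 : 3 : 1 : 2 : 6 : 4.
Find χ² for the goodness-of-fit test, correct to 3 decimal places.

Ratio total = 22. Expected counts: 308×1/22 = 14, 308×4/22 = 56, 308×1/22 = 14, 308×3/22 = 42, 308×1/22 = 14, 308×2/22 = 28, 308×6/22 = 84, 308×4/22 = 56.
χ² = (18−14)²/14 + (55−56)²/56 + (17−14)²/14 + (51−42)²/42 + (12−14)²/14 + (35−28)²/28 + (76−84)²/84 + (44−56)²/56
   = 1.1429 + 0.0179 + 0.6429 + 1.9286 + 0.2857 + 1.7500 + 0.7619 + 2.5714
Sum = 9.101

9.101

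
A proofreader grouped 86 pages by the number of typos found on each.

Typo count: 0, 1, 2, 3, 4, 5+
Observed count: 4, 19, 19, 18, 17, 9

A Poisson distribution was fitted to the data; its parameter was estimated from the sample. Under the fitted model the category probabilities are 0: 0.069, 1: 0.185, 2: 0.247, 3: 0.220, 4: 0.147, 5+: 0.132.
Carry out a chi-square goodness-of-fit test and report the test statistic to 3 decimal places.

Expected counts E_i = n·p_i: 86×0.069 = 5.934, 86×0.185 = 15.91, 86×0.247 = 21.242, 86×0.220 = 18.92, 86×0.147 = 12.642, 86×0.132 = 11.352.
0: (4 − 5.934)²/5.934 = 3.740356/5.934 = 0.6303
1: (19 − 15.91)²/15.91 = 9.5481/15.91 = 0.6001
2: (19 − 21.242)²/21.242 = 5.026564/21.242 = 0.2366
3: (18 − 18.92)²/18.92 = 0.8464/18.92 = 0.0447
4: (17 − 12.642)²/12.642 = 18.992164/12.642 = 1.5023
5+: (9 − 11.352)²/11.352 = 5.531904/11.352 = 0.4873
Sum = 3.501

3.501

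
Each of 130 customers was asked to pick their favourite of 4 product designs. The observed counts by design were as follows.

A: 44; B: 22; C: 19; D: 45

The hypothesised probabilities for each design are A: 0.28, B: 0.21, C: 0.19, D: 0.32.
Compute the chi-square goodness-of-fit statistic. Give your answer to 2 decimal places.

4.21

Expected counts E_i = n·p_i: 130×0.28 = 36.4, 130×0.21 = 27.3, 130×0.19 = 24.7, 130×0.32 = 41.6.
χ² = (44−36.4)²/36.4 + (22−27.3)²/27.3 + (19−24.7)²/24.7 + (45−41.6)²/41.6
   = 1.587 + 1.029 + 1.315 + 0.278
Sum = 4.21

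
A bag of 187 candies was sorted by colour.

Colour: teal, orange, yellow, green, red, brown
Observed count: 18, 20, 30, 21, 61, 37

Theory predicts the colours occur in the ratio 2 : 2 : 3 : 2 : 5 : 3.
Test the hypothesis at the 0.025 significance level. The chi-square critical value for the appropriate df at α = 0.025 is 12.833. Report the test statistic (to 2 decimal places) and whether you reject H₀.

Ratio total = 17. Expected counts: 187×2/17 = 22, 187×2/17 = 22, 187×3/17 = 33, 187×2/17 = 22, 187×5/17 = 55, 187×3/17 = 33.
teal: (18 − 22)²/22 = 16/22 = 0.727
orange: (20 − 22)²/22 = 4/22 = 0.182
yellow: (30 − 33)²/33 = 9/33 = 0.273
green: (21 − 22)²/22 = 1/22 = 0.045
red: (61 − 55)²/55 = 36/55 = 0.655
brown: (37 − 33)²/33 = 16/33 = 0.485
Sum = 2.37
df = 5. Since 2.37 < 12.833, we do not reject H₀.

2.37; do not reject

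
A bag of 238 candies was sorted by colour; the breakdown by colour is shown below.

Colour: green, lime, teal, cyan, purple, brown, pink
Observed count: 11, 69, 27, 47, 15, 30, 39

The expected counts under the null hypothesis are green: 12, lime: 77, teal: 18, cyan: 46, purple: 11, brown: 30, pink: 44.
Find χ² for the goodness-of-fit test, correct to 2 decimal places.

cat         O        E   (O−E)²/E
green      11       12      0.083
lime       69       77      0.831
teal       27       18      4.500
cyan       47       46      0.022
purple     15       11      1.455
brown      30       30      0.000
pink       39       44      0.568
Sum = 7.46

7.46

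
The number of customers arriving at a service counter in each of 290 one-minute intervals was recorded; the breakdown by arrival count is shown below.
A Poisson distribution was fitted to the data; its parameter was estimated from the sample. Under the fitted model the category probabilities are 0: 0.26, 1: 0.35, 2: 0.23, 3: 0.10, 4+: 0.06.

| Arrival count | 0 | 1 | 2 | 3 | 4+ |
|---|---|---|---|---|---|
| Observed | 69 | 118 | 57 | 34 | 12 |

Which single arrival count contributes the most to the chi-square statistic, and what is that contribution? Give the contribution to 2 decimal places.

Expected counts E_i = n·p_i: 290×0.26 = 75.4, 290×0.35 = 101.5, 290×0.23 = 66.7, 290×0.10 = 29, 290×0.06 = 17.4.
0: (69 − 75.4)²/75.4 = 40.96/75.4 = 0.543
1: (118 − 101.5)²/101.5 = 272.25/101.5 = 2.682
2: (57 − 66.7)²/66.7 = 94.09/66.7 = 1.411
3: (34 − 29)²/29 = 25/29 = 0.862
4+: (12 − 17.4)²/17.4 = 29.16/17.4 = 1.676
The largest term is for 1: 2.68.

1, 2.68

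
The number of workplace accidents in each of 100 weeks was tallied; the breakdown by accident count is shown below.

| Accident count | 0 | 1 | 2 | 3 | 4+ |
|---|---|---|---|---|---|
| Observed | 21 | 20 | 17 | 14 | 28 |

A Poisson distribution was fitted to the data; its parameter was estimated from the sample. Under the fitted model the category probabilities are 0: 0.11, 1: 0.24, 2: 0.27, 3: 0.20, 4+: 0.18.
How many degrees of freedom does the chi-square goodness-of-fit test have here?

3

There are k = 5 categories and 1 parameter estimated from the data, so df = 5 − 1 − 1 = 3.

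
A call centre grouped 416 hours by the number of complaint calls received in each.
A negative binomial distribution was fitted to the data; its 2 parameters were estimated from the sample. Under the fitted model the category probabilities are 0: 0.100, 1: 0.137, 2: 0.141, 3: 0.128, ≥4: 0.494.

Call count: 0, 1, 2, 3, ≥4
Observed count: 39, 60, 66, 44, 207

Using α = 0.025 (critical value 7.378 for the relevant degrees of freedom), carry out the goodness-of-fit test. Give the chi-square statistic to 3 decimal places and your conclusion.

Expected counts E_i = n·p_i: 416×0.100 = 41.6, 416×0.137 = 56.992, 416×0.141 = 58.656, 416×0.128 = 53.248, 416×0.494 = 205.504.
cat         O        E   (O−E)²/E
0          39     41.6     0.1625
1          60   56.992     0.1588
2          66   58.656     0.9195
3          44   53.248     1.6062
≥4        207  205.504     0.0109
Sum = 2.858
df = 2. Since 2.858 < 7.378, we do not reject H₀.

2.858; do not reject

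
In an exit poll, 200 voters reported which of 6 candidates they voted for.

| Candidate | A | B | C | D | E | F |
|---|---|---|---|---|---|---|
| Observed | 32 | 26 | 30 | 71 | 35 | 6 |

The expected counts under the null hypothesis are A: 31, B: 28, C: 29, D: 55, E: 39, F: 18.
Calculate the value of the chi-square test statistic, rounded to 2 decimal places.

13.27

cat         O        E   (O−E)²/E
A          32       31      0.032
B          26       28      0.143
C          30       29      0.034
D          71       55      4.655
E          35       39      0.410
F           6       18      8.000
Sum = 13.27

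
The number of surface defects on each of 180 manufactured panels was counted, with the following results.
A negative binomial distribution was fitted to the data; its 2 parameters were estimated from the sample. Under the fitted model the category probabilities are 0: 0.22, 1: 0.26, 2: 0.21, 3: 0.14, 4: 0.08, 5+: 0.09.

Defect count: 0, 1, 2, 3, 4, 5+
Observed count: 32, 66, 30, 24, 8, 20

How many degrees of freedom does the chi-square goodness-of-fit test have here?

There are k = 6 categories and 2 parameters estimated from the data, so df = 6 − 1 − 2 = 3.

3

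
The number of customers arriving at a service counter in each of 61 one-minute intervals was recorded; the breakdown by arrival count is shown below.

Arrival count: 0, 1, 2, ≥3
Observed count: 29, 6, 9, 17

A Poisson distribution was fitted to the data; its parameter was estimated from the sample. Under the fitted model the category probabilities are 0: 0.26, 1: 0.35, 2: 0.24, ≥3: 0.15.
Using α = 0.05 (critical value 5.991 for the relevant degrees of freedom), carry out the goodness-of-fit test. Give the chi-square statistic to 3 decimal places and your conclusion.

30.830; reject

Expected counts E_i = n·p_i: 61×0.26 = 15.86, 61×0.35 = 21.35, 61×0.24 = 14.64, 61×0.15 = 9.15.
χ² = (29−15.86)²/15.86 + (6−21.35)²/21.35 + (9−14.64)²/14.64 + (17−9.15)²/9.15
   = 10.8865 + 11.0362 + 2.1728 + 6.7347
Sum = 30.830
df = 2. Since 30.830 > 5.991, we reject H₀.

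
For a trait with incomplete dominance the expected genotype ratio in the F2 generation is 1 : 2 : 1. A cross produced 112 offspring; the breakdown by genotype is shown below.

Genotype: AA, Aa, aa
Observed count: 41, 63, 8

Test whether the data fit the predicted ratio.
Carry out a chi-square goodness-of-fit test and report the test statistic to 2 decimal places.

Ratio total = 4. Expected counts: 112×1/4 = 28, 112×2/4 = 56, 112×1/4 = 28.
AA: (41 − 28)²/28 = 169/28 = 6.036
Aa: (63 − 56)²/56 = 49/56 = 0.875
aa: (8 − 28)²/28 = 400/28 = 14.286
Sum = 21.20

21.20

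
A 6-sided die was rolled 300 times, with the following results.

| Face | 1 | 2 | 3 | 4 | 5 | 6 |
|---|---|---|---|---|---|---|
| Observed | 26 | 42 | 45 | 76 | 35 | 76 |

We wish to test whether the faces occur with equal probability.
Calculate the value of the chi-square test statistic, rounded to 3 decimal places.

44.840

Under H₀ each category has probability 1/6, so each expected count is 300/6 = 50.
1: (26 − 50)²/50 = 576/50 = 11.5200
2: (42 − 50)²/50 = 64/50 = 1.2800
3: (45 − 50)²/50 = 25/50 = 0.5000
4: (76 − 50)²/50 = 676/50 = 13.5200
5: (35 − 50)²/50 = 225/50 = 4.5000
6: (76 − 50)²/50 = 676/50 = 13.5200
Sum = 44.840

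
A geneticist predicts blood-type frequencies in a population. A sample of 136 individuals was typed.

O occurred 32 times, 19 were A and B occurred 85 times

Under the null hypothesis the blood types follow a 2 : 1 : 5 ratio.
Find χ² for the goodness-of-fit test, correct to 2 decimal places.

0.35

Ratio total = 8. Expected counts: 136×2/8 = 34, 136×1/8 = 17, 136×5/8 = 85.
O: (32 − 34)²/34 = 4/34 = 0.118
A: (19 − 17)²/17 = 4/17 = 0.235
B: (85 − 85)²/85 = 0/85 = 0.000
Sum = 0.35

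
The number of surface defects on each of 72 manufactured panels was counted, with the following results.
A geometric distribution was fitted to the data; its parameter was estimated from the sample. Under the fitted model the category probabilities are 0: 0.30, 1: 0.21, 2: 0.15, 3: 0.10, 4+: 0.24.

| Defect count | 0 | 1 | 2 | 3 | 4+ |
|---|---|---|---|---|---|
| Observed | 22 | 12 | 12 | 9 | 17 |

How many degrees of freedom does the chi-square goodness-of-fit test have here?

There are k = 5 categories and 1 parameter estimated from the data, so df = 5 − 1 − 1 = 3.

3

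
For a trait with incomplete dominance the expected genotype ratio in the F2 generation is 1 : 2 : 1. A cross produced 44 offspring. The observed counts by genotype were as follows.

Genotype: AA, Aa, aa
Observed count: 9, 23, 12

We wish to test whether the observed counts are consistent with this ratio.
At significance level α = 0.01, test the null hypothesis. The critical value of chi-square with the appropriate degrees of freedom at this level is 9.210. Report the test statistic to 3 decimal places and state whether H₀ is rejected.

Ratio total = 4. Expected counts: 44×1/4 = 11, 44×2/4 = 22, 44×1/4 = 11.
AA: (9 − 11)²/11 = 4/11 = 0.3636
Aa: (23 − 22)²/22 = 1/22 = 0.0455
aa: (12 − 11)²/11 = 1/11 = 0.0909
Sum = 0.500
df = 2. Since 0.500 < 9.210, we do not reject H₀.

0.500; do not reject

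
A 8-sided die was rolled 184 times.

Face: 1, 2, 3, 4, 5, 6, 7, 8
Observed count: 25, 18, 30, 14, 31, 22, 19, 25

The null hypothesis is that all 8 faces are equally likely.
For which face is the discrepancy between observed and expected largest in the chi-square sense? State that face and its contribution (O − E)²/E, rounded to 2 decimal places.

Expected count for each of the 8 categories: 184/8 = 23.
1: (25 − 23)²/23 = 4/23 = 0.174
2: (18 − 23)²/23 = 25/23 = 1.087
3: (30 − 23)²/23 = 49/23 = 2.130
4: (14 − 23)²/23 = 81/23 = 3.522
5: (31 − 23)²/23 = 64/23 = 2.783
6: (22 − 23)²/23 = 1/23 = 0.043
7: (19 − 23)²/23 = 16/23 = 0.696
8: (25 − 23)²/23 = 4/23 = 0.174
The largest term is for 4: 3.52.

4, 3.52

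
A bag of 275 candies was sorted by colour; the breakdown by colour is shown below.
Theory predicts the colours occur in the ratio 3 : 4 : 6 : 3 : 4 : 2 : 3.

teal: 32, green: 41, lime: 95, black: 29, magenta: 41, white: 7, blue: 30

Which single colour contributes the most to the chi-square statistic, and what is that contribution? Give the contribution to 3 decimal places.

lime, 12.742

Ratio total = 25. Expected counts: 275×3/25 = 33, 275×4/25 = 44, 275×6/25 = 66, 275×3/25 = 33, 275×4/25 = 44, 275×2/25 = 22, 275×3/25 = 33.
teal: (32 − 33)²/33 = 1/33 = 0.0303
green: (41 − 44)²/44 = 9/44 = 0.2045
lime: (95 − 66)²/66 = 841/66 = 12.7424
black: (29 − 33)²/33 = 16/33 = 0.4848
magenta: (41 − 44)²/44 = 9/44 = 0.2045
white: (7 − 22)²/22 = 225/22 = 10.2273
blue: (30 − 33)²/33 = 9/33 = 0.2727
The largest term is for lime: 12.742.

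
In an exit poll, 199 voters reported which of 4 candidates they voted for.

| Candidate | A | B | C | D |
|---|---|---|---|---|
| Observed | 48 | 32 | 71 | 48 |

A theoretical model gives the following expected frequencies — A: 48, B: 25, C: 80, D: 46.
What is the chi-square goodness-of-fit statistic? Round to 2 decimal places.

A: (48 − 48)²/48 = 0/48 = 0.000
B: (32 − 25)²/25 = 49/25 = 1.960
C: (71 − 80)²/80 = 81/80 = 1.013
D: (48 − 46)²/46 = 4/46 = 0.087
Sum = 3.06

3.06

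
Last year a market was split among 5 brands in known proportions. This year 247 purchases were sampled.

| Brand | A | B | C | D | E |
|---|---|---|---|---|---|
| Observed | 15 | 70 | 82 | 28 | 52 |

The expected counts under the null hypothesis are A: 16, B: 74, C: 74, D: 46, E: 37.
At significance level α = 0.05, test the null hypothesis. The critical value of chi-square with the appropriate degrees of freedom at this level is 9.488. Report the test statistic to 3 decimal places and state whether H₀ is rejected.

cat         O        E   (O−E)²/E
A          15       16     0.0625
B          70       74     0.2162
C          82       74     0.8649
D          28       46     7.0435
E          52       37     6.0811
Sum = 14.268
df = 4. Since 14.268 > 9.488, we reject H₀.

14.268; reject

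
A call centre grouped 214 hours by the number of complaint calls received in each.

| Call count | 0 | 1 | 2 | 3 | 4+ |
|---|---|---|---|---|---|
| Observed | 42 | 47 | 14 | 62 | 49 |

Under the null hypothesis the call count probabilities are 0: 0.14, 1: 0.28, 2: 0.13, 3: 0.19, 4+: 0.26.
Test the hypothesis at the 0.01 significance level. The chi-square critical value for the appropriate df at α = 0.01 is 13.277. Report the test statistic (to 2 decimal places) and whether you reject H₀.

26.48; reject

Expected counts E_i = n·p_i: 214×0.14 = 29.96, 214×0.28 = 59.92, 214×0.13 = 27.82, 214×0.19 = 40.66, 214×0.26 = 55.64.
cat         O        E   (O−E)²/E
0          42    29.96      4.839
1          47    59.92      2.786
2          14    27.82      6.865
3          62    40.66     11.200
4+         49    55.64      0.792
Sum = 26.48
df = 4. Since 26.48 > 13.277, we reject H₀.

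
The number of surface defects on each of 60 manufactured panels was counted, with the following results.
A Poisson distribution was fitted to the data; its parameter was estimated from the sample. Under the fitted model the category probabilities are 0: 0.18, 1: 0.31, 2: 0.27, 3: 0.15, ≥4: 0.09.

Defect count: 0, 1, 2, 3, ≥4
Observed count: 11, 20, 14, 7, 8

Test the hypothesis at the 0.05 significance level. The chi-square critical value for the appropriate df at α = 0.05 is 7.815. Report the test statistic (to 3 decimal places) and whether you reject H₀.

2.104; do not reject

Expected counts E_i = n·p_i: 60×0.18 = 10.8, 60×0.31 = 18.6, 60×0.27 = 16.2, 60×0.15 = 9, 60×0.09 = 5.4.
χ² = (11−10.8)²/10.8 + (20−18.6)²/18.6 + (14−16.2)²/16.2 + (7−9)²/9 + (8−5.4)²/5.4
   = 0.0037 + 0.1054 + 0.2988 + 0.4444 + 1.2519
Sum = 2.104
df = 3. Since 2.104 < 7.815, we do not reject H₀.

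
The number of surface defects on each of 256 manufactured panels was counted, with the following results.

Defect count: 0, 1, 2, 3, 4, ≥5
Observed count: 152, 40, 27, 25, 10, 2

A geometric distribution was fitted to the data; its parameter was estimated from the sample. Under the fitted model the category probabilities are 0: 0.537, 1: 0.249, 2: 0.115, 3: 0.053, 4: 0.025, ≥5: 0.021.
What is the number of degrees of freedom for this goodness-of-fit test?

There are k = 6 categories and 1 parameter estimated from the data, so df = 6 − 1 − 1 = 4.

4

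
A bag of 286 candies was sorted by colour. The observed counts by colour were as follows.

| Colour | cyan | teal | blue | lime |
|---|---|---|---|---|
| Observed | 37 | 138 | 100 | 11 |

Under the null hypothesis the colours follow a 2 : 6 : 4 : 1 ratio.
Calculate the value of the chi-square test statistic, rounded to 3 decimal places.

Ratio total = 13. Expected counts: 286×2/13 = 44, 286×6/13 = 132, 286×4/13 = 88, 286×1/13 = 22.
cat         O        E   (O−E)²/E
cyan       37       44     1.1136
teal      138      132     0.2727
blue      100       88     1.6364
lime       11       22     5.5000
Sum = 8.523

8.523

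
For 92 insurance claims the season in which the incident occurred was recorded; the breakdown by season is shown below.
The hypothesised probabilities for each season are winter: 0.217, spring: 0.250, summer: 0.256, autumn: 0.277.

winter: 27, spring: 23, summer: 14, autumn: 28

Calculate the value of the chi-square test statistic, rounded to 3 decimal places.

6.602

Expected counts E_i = n·p_i: 92×0.217 = 19.964, 92×0.250 = 23, 92×0.256 = 23.552, 92×0.277 = 25.484.
χ² = (27−19.964)²/19.964 + (23−23)²/23 + (14−23.552)²/23.552 + (28−25.484)²/25.484
   = 2.4797 + 0.0000 + 3.8740 + 0.2484
Sum = 6.602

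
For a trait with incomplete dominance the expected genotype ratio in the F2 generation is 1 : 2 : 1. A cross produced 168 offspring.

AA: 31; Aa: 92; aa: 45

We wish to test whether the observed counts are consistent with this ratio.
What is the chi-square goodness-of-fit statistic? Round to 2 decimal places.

3.86

Ratio total = 4. Expected counts: 168×1/4 = 42, 168×2/4 = 84, 168×1/4 = 42.
cat         O        E   (O−E)²/E
AA         31       42      2.881
Aa         92       84      0.762
aa         45       42      0.214
Sum = 3.86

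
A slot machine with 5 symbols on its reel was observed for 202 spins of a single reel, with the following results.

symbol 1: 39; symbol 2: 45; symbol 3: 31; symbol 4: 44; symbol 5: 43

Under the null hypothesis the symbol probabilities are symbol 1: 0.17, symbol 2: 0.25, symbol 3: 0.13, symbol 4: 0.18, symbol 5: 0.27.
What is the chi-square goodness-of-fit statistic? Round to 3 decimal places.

Expected counts E_i = n·p_i: 202×0.17 = 34.34, 202×0.25 = 50.5, 202×0.13 = 26.26, 202×0.18 = 36.36, 202×0.27 = 54.54.
cat           O        E   (O−E)²/E
symbol 1     39    34.34     0.6324
symbol 2     45     50.5     0.5990
symbol 3     31    26.26     0.8556
symbol 4     44    36.36     1.6053
symbol 5     43    54.54     2.4417
Sum = 6.134

6.134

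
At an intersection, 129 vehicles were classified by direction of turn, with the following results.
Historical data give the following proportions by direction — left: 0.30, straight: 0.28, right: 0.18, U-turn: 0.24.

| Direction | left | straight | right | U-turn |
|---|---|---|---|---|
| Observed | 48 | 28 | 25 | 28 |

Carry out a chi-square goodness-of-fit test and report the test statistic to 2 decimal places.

4.48

Expected counts E_i = n·p_i: 129×0.30 = 38.7, 129×0.28 = 36.12, 129×0.18 = 23.22, 129×0.24 = 30.96.
χ² = (48−38.7)²/38.7 + (28−36.12)²/36.12 + (25−23.22)²/23.22 + (28−30.96)²/30.96
   = 2.235 + 1.825 + 0.136 + 0.283
Sum = 4.48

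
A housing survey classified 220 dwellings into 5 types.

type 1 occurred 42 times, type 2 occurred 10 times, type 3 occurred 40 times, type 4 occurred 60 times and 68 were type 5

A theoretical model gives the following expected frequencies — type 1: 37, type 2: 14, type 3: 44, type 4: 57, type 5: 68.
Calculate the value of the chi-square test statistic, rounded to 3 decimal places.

cat         O        E   (O−E)²/E
type 1     42       37     0.6757
type 2     10       14     1.1429
type 3     40       44     0.3636
type 4     60       57     0.1579
type 5     68       68     0.0000
Sum = 2.340

2.340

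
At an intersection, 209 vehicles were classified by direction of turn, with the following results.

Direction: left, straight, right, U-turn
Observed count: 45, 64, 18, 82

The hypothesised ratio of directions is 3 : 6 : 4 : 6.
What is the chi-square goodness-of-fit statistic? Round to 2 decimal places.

23.67

Ratio total = 19. Expected counts: 209×3/19 = 33, 209×6/19 = 66, 209×4/19 = 44, 209×6/19 = 66.
left: (45 − 33)²/33 = 144/33 = 4.364
straight: (64 − 66)²/66 = 4/66 = 0.061
right: (18 − 44)²/44 = 676/44 = 15.364
U-turn: (82 − 66)²/66 = 256/66 = 3.879
Sum = 23.67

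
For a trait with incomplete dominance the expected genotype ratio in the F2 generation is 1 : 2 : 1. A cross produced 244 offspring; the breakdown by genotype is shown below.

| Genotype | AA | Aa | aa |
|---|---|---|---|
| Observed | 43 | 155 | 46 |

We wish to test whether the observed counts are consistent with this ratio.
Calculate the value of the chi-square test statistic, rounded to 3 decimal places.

17.926

Ratio total = 4. Expected counts: 244×1/4 = 61, 244×2/4 = 122, 244×1/4 = 61.
AA: (43 − 61)²/61 = 324/61 = 5.3115
Aa: (155 − 122)²/122 = 1089/122 = 8.9262
aa: (46 − 61)²/61 = 225/61 = 3.6885
Sum = 17.926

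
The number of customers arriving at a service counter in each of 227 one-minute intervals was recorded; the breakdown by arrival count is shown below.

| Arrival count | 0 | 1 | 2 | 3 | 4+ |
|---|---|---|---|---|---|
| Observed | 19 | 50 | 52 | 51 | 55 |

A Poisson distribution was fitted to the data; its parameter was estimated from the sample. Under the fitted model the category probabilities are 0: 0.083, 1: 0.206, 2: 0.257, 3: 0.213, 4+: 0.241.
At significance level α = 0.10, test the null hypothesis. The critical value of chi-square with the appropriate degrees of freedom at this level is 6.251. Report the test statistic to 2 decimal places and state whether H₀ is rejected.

1.06; do not reject

Expected counts E_i = n·p_i: 227×0.083 = 18.841, 227×0.206 = 46.762, 227×0.257 = 58.339, 227×0.213 = 48.351, 227×0.241 = 54.707.
cat         O        E   (O−E)²/E
0          19   18.841      0.001
1          50   46.762      0.224
2          52   58.339      0.689
3          51   48.351      0.145
4+         55   54.707      0.002
Sum = 1.06
df = 3. Since 1.06 < 6.251, we do not reject H₀.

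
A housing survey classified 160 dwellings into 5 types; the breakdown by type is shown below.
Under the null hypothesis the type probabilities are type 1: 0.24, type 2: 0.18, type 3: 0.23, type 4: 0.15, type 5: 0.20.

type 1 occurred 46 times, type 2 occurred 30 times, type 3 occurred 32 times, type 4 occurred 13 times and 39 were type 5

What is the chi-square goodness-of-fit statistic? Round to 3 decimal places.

8.753

Expected counts E_i = n·p_i: 160×0.24 = 38.4, 160×0.18 = 28.8, 160×0.23 = 36.8, 160×0.15 = 24, 160×0.20 = 32.
type 1: (46 − 38.4)²/38.4 = 57.76/38.4 = 1.5042
type 2: (30 − 28.8)²/28.8 = 1.44/28.8 = 0.0500
type 3: (32 − 36.8)²/36.8 = 23.04/36.8 = 0.6261
type 4: (13 − 24)²/24 = 121/24 = 5.0417
type 5: (39 − 32)²/32 = 49/32 = 1.5313
Sum = 8.753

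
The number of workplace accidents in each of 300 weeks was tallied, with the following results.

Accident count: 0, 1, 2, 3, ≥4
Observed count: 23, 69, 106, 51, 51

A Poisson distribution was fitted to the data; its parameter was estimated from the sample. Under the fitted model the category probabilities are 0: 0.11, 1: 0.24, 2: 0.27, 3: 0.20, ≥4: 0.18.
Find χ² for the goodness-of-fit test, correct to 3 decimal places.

12.388

Expected counts E_i = n·p_i: 300×0.11 = 33, 300×0.24 = 72, 300×0.27 = 81, 300×0.20 = 60, 300×0.18 = 54.
χ² = (23−33)²/33 + (69−72)²/72 + (106−81)²/81 + (51−60)²/60 + (51−54)²/54
   = 3.0303 + 0.1250 + 7.7160 + 1.3500 + 0.1667
Sum = 12.388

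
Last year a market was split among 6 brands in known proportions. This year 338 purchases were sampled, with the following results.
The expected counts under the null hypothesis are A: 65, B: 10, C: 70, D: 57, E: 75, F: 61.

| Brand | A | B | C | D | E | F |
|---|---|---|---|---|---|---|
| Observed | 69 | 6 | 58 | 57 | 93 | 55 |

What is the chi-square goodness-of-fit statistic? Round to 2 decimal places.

8.81

A: (69 − 65)²/65 = 16/65 = 0.246
B: (6 − 10)²/10 = 16/10 = 1.600
C: (58 − 70)²/70 = 144/70 = 2.057
D: (57 − 57)²/57 = 0/57 = 0.000
E: (93 − 75)²/75 = 324/75 = 4.320
F: (55 − 61)²/61 = 36/61 = 0.590
Sum = 8.81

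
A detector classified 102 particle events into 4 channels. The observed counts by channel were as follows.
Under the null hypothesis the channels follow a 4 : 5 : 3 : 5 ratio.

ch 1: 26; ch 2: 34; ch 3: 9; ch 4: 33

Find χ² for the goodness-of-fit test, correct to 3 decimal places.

Ratio total = 17. Expected counts: 102×4/17 = 24, 102×5/17 = 30, 102×3/17 = 18, 102×5/17 = 30.
χ² = (26−24)²/24 + (34−30)²/30 + (9−18)²/18 + (33−30)²/30
   = 0.1667 + 0.5333 + 4.5000 + 0.3000
Sum = 5.500

5.500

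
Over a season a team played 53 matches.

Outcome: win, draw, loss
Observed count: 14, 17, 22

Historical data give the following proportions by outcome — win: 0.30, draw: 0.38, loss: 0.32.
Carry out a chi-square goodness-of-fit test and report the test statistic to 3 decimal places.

Expected counts E_i = n·p_i: 53×0.30 = 15.9, 53×0.38 = 20.14, 53×0.32 = 16.96.
χ² = (14−15.9)²/15.9 + (17−20.14)²/20.14 + (22−16.96)²/16.96
   = 0.2270 + 0.4896 + 1.4977
Sum = 2.214

2.214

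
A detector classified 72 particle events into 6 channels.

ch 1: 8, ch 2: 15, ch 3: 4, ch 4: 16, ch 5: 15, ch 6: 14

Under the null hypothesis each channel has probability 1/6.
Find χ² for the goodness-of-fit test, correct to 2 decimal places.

9.83

Under H₀ each category has probability 1/6, so each expected count is 72/6 = 12.
ch 1: (8 − 12)²/12 = 16/12 = 1.333
ch 2: (15 − 12)²/12 = 9/12 = 0.750
ch 3: (4 − 12)²/12 = 64/12 = 5.333
ch 4: (16 − 12)²/12 = 16/12 = 1.333
ch 5: (15 − 12)²/12 = 9/12 = 0.750
ch 6: (14 − 12)²/12 = 4/12 = 0.333
Sum = 9.83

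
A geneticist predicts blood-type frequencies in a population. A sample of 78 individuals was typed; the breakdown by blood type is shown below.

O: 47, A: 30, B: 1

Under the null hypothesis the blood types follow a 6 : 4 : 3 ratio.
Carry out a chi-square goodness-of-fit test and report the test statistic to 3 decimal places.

Ratio total = 13. Expected counts: 78×6/13 = 36, 78×4/13 = 24, 78×3/13 = 18.
χ² = (47−36)²/36 + (30−24)²/24 + (1−18)²/18
   = 3.3611 + 1.5000 + 16.0556
Sum = 20.917

20.917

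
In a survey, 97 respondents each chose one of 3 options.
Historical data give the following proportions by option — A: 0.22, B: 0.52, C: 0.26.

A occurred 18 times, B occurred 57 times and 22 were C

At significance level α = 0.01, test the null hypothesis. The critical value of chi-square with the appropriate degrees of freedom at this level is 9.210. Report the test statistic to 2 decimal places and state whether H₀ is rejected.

1.79; do not reject

Expected counts E_i = n·p_i: 97×0.22 = 21.34, 97×0.52 = 50.44, 97×0.26 = 25.22.
A: (18 − 21.34)²/21.34 = 11.1556/21.34 = 0.523
B: (57 − 50.44)²/50.44 = 43.0336/50.44 = 0.853
C: (22 − 25.22)²/25.22 = 10.3684/25.22 = 0.411
Sum = 1.79
df = 2. Since 1.79 < 9.210, we do not reject H₀.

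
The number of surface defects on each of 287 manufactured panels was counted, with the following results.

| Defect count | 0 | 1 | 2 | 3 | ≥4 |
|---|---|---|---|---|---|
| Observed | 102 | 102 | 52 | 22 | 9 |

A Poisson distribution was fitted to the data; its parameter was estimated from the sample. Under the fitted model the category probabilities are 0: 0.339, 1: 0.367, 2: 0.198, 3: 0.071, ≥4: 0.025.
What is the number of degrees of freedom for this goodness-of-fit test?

3

There are k = 5 categories and 1 parameter estimated from the data, so df = 5 − 1 − 1 = 3.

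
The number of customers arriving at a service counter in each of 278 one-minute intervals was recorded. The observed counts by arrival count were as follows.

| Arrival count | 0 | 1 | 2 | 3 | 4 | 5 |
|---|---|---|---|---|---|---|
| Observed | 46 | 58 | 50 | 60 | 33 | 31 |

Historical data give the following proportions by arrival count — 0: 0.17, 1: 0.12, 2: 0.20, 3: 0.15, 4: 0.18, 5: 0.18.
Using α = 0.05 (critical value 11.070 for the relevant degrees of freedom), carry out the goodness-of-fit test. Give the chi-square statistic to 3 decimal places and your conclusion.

Expected counts E_i = n·p_i: 278×0.17 = 47.26, 278×0.12 = 33.36, 278×0.20 = 55.6, 278×0.15 = 41.7, 278×0.18 = 50.04, 278×0.18 = 50.04.
cat         O        E   (O−E)²/E
0          46    47.26     0.0336
1          58    33.36    18.1993
2          50     55.6     0.5640
3          60     41.7     8.0309
4          33    50.04     5.8026
5          31    50.04     7.2446
Sum = 39.875
df = 5. Since 39.875 > 11.070, we reject H₀.

39.875; reject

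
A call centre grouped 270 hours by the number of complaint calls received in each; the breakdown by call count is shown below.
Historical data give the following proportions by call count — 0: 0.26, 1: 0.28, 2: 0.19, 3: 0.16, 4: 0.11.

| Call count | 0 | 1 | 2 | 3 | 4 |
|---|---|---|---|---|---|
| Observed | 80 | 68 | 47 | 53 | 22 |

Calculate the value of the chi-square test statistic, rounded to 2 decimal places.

Expected counts E_i = n·p_i: 270×0.26 = 70.2, 270×0.28 = 75.6, 270×0.19 = 51.3, 270×0.16 = 43.2, 270×0.11 = 29.7.
0: (80 − 70.2)²/70.2 = 96.04/70.2 = 1.368
1: (68 − 75.6)²/75.6 = 57.76/75.6 = 0.764
2: (47 − 51.3)²/51.3 = 18.49/51.3 = 0.360
3: (53 − 43.2)²/43.2 = 96.04/43.2 = 2.223
4: (22 − 29.7)²/29.7 = 59.29/29.7 = 1.996
Sum = 6.71

6.71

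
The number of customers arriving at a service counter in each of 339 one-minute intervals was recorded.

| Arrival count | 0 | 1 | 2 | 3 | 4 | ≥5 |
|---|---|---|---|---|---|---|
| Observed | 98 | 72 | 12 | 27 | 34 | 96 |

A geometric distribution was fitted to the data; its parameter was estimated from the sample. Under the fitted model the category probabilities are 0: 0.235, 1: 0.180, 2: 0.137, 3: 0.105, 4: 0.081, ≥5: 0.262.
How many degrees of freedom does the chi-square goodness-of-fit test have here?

4

There are k = 6 categories and 1 parameter estimated from the data, so df = 6 − 1 − 1 = 4.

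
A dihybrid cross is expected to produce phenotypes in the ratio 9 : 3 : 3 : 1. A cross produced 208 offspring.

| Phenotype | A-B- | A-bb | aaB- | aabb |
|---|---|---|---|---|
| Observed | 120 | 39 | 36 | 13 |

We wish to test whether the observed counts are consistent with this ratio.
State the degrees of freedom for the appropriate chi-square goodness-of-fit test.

There are k = 4 categories and no parameters were estimated from the data, so df = 4 − 1 = 3.

3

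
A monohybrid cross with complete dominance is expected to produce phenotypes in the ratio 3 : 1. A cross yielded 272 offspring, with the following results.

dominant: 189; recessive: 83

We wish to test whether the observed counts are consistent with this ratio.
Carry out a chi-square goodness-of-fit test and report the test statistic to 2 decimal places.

4.41

Ratio total = 4. Expected counts: 272×3/4 = 204, 272×1/4 = 68.
cat            O        E   (O−E)²/E
dominant     189      204      1.103
recessive     83       68      3.309
Sum = 4.41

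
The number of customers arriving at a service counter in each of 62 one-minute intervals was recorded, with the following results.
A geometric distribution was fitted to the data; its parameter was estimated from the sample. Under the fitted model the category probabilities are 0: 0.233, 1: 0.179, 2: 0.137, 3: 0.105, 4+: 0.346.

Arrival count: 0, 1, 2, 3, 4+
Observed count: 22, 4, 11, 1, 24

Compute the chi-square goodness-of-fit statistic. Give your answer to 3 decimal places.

Expected counts E_i = n·p_i: 62×0.233 = 14.446, 62×0.179 = 11.098, 62×0.137 = 8.494, 62×0.105 = 6.51, 62×0.346 = 21.452.
0: (22 − 14.446)²/14.446 = 57.062916/14.446 = 3.9501
1: (4 − 11.098)²/11.098 = 50.381604/11.098 = 4.5397
2: (11 − 8.494)²/8.494 = 6.280036/8.494 = 0.7393
3: (1 − 6.51)²/6.51 = 30.3601/6.51 = 4.6636
4+: (24 − 21.452)²/21.452 = 6.492304/21.452 = 0.3026
Sum = 14.195

14.195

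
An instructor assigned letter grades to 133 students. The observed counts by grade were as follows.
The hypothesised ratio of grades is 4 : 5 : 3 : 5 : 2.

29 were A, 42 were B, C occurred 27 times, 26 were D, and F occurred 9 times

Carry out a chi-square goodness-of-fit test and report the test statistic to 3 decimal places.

Ratio total = 19. Expected counts: 133×4/19 = 28, 133×5/19 = 35, 133×3/19 = 21, 133×5/19 = 35, 133×2/19 = 14.
A: (29 − 28)²/28 = 1/28 = 0.0357
B: (42 − 35)²/35 = 49/35 = 1.4000
C: (27 − 21)²/21 = 36/21 = 1.7143
D: (26 − 35)²/35 = 81/35 = 2.3143
F: (9 − 14)²/14 = 25/14 = 1.7857
Sum = 7.250

7.250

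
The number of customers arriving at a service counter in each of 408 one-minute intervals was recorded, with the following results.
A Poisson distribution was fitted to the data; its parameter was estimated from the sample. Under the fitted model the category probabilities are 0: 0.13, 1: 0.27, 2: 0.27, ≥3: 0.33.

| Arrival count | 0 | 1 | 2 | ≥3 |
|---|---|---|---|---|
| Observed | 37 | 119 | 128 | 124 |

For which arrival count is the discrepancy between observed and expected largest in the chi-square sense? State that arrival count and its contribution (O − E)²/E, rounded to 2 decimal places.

0, 4.85

Expected counts E_i = n·p_i: 408×0.13 = 53.04, 408×0.27 = 110.16, 408×0.27 = 110.16, 408×0.33 = 134.64.
cat         O        E   (O−E)²/E
0          37    53.04      4.851
1         119   110.16      0.709
2         128   110.16      2.889
≥3        124   134.64      0.841
The largest term is for 0: 4.85.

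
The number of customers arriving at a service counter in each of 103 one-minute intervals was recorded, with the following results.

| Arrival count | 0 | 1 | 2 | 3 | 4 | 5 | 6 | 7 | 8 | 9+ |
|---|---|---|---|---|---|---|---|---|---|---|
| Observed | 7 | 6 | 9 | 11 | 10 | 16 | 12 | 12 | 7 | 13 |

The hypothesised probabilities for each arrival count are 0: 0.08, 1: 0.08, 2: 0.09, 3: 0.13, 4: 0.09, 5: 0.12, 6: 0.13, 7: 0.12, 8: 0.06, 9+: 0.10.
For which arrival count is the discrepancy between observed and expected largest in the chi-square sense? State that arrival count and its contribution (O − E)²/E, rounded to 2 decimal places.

Expected counts E_i = n·p_i: 103×0.08 = 8.24, 103×0.08 = 8.24, 103×0.09 = 9.27, 103×0.13 = 13.39, 103×0.09 = 9.27, 103×0.12 = 12.36, 103×0.13 = 13.39, 103×0.12 = 12.36, 103×0.06 = 6.18, 103×0.10 = 10.3.
cat         O        E   (O−E)²/E
0           7     8.24      0.187
1           6     8.24      0.609
2           9     9.27      0.008
3          11    13.39      0.427
4          10     9.27      0.057
5          16    12.36      1.072
6          12    13.39      0.144
7          12    12.36      0.010
8           7     6.18      0.109
9+         13     10.3      0.708
The largest term is for 5: 1.07.

5, 1.07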